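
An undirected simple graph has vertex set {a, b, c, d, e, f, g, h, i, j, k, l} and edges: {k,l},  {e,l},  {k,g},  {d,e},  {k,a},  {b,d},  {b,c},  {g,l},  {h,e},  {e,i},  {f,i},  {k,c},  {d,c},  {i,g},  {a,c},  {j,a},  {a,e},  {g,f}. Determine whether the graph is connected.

Yes

Starting from a and exploring outward reaches every vertex (a, e, k, j, c, l, d, i, h, g, b, f); the graph is connected.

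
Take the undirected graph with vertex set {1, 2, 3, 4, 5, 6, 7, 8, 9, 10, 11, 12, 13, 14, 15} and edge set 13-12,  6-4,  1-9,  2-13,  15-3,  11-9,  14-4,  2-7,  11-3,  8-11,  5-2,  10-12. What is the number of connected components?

Component: {4, 6, 14}
Component: {1, 3, 8, 9, 11, 15}
Component: {2, 5, 7, 10, 12, 13}

3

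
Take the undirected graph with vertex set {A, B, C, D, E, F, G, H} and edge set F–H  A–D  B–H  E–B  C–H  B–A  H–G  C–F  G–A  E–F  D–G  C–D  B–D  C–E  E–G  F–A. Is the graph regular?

Degrees: A:4, B:4, C:4, D:4, E:4, F:4, G:4, H:4
Every vertex has degree 4, so the graph is 4-regular.

Yes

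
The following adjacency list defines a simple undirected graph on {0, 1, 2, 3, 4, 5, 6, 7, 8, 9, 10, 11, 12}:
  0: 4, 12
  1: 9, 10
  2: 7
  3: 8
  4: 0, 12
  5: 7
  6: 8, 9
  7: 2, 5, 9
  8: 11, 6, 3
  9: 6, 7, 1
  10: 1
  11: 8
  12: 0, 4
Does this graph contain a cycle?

The graph has 13 vertices, 12 edges, and 2 connected components.
Since 12 > 13 - 2, a cycle must exist; for instance 0-4-12-0.

Yes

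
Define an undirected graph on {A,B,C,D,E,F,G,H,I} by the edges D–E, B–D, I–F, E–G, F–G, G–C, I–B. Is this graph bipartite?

A valid 2-coloring puts {A, D, G, H, I} on one side and {B, C, E, F} on the other; every edge crosses between the two sides.

Yes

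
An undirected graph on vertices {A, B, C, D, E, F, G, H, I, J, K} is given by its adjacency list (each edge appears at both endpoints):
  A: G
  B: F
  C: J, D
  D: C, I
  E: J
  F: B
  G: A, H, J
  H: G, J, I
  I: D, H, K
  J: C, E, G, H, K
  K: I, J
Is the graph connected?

Component: {B, F}
Component: {A, C, D, E, G, H, I, J, K}
There are 2 separate components, so the graph is not connected.

No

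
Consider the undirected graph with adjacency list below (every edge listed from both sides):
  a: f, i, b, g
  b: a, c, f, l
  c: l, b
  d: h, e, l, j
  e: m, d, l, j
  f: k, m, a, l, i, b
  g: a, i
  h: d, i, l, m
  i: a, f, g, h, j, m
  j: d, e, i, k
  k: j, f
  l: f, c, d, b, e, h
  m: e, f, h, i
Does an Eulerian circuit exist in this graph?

Degrees: a:4, b:4, c:2, d:4, e:4, f:6, g:2, h:4, i:6, j:4, k:2, l:6, m:4
Every vertex has even degree and the edges form a single connected piece, so an Eulerian circuit exists.

Yes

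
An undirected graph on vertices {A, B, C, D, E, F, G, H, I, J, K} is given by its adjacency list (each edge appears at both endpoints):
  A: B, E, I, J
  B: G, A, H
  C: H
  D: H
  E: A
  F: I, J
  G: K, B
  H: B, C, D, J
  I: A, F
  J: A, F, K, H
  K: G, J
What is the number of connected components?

1

Component: {A, B, C, D, E, F, G, H, I, J, K}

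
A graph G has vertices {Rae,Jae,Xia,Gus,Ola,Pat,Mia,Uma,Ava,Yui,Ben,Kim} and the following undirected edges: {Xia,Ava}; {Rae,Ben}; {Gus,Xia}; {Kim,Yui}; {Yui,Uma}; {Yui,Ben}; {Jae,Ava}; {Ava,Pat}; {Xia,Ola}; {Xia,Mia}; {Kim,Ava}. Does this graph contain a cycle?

|V| = 12, |E| = 11, number of components = 1.
Since 11 = 12 - 1, the graph is a forest and contains no cycle.

No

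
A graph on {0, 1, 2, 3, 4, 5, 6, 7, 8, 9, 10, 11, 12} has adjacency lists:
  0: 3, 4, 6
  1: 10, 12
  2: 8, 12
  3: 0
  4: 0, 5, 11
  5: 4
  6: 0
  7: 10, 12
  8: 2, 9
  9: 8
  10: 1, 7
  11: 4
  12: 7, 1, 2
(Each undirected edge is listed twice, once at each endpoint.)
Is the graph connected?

No

Component: {0, 3, 4, 5, 6, 11}
Component: {1, 2, 7, 8, 9, 10, 12}
No edge joins these 2 groups, so the graph is disconnected.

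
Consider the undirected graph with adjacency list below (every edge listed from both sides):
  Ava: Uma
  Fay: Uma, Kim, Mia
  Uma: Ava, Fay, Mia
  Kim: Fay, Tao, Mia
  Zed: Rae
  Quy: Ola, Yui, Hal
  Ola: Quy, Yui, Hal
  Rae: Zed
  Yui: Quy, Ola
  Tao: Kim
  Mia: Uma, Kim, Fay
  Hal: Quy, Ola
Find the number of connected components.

Component: {Zed, Rae}
Component: {Quy, Ola, Yui, Hal}
Component: {Ava, Fay, Uma, Kim, Tao, Mia}

3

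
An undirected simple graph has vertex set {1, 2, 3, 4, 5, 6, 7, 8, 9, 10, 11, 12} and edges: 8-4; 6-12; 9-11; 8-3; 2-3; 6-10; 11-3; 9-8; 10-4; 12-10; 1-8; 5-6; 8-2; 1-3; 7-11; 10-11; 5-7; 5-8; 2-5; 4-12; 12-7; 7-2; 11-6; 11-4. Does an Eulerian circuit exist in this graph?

Degrees: 1:2, 2:4, 3:4, 4:4, 5:4, 6:4, 7:4, 8:6, 9:2, 10:4, 11:6, 12:4
All degrees are even and the non-isolated vertices are connected — an Eulerian circuit exists.

Yes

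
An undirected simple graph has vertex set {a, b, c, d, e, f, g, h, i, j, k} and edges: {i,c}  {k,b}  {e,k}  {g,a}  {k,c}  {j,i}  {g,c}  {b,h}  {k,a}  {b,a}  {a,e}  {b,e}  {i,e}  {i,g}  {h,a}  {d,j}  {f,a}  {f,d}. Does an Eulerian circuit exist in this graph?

Degrees: a:6, b:4, c:3, d:2, e:4, f:2, g:3, h:2, i:4, j:2, k:4
Vertices with odd degree: c, g. An Eulerian circuit requires all degrees even.

No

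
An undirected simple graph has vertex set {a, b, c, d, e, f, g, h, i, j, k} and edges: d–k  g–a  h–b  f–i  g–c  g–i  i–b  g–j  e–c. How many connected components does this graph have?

2

Component: {d, k}
Component: {a, b, c, e, f, g, h, i, j}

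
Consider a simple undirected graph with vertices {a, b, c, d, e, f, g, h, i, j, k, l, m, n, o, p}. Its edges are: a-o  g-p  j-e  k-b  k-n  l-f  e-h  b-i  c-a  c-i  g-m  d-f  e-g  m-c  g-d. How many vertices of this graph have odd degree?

Degrees: a:2, b:2, c:3, d:2, e:3, f:2, g:4, h:1, i:2, j:1, k:2, l:1, m:2, n:1, o:1, p:1
Odd-degree vertices: c, e, h, j, l, n, o, p.

8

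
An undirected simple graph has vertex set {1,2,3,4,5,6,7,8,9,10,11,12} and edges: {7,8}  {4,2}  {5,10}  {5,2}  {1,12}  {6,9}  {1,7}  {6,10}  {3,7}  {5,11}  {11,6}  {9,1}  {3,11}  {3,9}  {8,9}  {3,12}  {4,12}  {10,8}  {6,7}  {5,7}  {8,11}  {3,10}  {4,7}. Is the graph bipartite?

Yes

Color {2, 7, 9, 10, 11, 12} black and {1, 3, 4, 5, 6, 8} white. No edge joins two same-colored vertices, so the graph is bipartite.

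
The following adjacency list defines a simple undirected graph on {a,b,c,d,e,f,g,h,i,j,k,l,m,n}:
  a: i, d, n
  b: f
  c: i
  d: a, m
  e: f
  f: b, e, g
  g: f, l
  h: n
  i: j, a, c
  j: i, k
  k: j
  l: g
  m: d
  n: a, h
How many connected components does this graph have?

2

Component: {b, e, f, g, l}
Component: {a, c, d, h, i, j, k, m, n}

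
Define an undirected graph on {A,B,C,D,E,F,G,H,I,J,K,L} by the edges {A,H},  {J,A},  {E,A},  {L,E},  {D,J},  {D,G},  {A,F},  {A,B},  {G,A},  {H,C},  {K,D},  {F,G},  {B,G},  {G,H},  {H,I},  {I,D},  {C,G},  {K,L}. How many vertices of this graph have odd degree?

0

Degrees: A:6, B:2, C:2, D:4, E:2, F:2, G:6, H:4, I:2, J:2, K:2, L:2
Odd-degree vertices: none.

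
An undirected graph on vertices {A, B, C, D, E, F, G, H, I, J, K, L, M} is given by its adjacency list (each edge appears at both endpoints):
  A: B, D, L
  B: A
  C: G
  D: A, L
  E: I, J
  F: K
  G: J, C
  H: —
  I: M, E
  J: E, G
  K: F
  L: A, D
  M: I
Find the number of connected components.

4

Component: {H}
Component: {F, K}
Component: {A, B, D, L}
Component: {C, E, G, I, J, M}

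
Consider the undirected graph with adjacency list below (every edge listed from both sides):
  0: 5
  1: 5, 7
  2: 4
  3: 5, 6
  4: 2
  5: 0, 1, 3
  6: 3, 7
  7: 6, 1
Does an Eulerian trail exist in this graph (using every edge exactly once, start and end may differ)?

No

Degrees: 0:1, 1:2, 2:1, 3:2, 4:1, 5:3, 6:2, 7:2
Odd-degree vertices: 0, 2, 4, 5 (4 total).
With 4 odd-degree vertices (more than two), no single trail can use every edge.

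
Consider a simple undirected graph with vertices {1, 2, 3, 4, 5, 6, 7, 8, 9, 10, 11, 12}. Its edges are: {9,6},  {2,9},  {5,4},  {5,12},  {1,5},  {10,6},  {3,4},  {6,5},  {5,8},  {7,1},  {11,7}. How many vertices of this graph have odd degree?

Degrees: 1:2, 2:1, 3:1, 4:2, 5:5, 6:3, 7:2, 8:1, 9:2, 10:1, 11:1, 12:1
Odd-degree vertices: 2, 3, 5, 6, 8, 10, 11, 12.

8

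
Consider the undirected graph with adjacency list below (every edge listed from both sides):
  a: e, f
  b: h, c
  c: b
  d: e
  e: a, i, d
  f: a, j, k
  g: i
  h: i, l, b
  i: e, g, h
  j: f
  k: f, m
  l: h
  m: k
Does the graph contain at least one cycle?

No

The graph has 13 vertices, 12 edges, and 1 connected component.
Since 12 = 13 - 1, the graph is a forest and contains no cycle.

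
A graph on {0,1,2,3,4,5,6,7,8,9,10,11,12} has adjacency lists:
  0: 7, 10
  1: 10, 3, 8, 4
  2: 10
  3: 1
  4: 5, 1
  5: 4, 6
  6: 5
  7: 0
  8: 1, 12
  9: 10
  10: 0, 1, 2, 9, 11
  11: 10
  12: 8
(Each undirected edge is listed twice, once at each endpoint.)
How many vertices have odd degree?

8

Degrees: 0:2, 1:4, 2:1, 3:1, 4:2, 5:2, 6:1, 7:1, 8:2, 9:1, 10:5, 11:1, 12:1
Odd-degree vertices: 2, 3, 6, 7, 9, 10, 11, 12.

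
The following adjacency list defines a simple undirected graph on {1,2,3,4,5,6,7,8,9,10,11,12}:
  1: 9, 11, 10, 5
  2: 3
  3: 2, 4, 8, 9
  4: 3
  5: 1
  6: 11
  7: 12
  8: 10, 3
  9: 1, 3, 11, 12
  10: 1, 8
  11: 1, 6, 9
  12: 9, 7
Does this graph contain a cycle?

|V| = 12, |E| = 13, number of components = 1.
One cycle is 1-9-3-8-10-1.

Yes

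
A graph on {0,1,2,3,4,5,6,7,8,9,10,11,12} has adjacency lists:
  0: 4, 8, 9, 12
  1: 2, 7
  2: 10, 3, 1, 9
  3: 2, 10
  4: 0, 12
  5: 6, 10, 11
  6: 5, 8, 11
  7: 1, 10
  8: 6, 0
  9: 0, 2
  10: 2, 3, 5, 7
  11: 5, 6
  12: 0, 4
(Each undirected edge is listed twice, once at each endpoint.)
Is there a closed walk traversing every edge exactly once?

Degrees: 0:4, 1:2, 2:4, 3:2, 4:2, 5:3, 6:3, 7:2, 8:2, 9:2, 10:4, 11:2, 12:2
5, 6 have odd degree; an Eulerian circuit needs every degree to be even, so none exists.

No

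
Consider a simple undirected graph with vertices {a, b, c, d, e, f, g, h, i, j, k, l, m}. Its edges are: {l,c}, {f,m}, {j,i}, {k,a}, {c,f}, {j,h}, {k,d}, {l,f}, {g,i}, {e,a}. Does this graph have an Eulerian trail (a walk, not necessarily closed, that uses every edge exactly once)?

No

Degrees: a:2, b:0, c:2, d:1, e:1, f:3, g:1, h:1, i:2, j:2, k:2, l:2, m:1
Odd-degree vertices: d, e, f, g, h, m (6 total).
An Eulerian trail requires 0 or 2 odd-degree vertices; here there are 6.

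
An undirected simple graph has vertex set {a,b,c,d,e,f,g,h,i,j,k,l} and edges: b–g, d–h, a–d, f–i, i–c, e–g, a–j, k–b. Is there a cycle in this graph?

No

|V| = 12, |E| = 8, number of components = 4.
A forest on 12 vertices with 4 components has exactly 8 edges, which matches — so no cycle.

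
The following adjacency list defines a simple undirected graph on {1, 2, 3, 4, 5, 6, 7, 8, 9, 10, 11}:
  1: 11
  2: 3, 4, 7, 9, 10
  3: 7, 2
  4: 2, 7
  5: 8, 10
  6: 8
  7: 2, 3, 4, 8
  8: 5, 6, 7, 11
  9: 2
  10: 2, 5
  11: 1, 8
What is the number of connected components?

Component: {1, 2, 3, 4, 5, 6, 7, 8, 9, 10, 11}

1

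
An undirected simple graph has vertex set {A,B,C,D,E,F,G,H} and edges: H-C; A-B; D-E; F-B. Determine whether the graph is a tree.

The graph has 8 vertices and 4 edges.
It splits into 4 components, so it cannot be a tree.

No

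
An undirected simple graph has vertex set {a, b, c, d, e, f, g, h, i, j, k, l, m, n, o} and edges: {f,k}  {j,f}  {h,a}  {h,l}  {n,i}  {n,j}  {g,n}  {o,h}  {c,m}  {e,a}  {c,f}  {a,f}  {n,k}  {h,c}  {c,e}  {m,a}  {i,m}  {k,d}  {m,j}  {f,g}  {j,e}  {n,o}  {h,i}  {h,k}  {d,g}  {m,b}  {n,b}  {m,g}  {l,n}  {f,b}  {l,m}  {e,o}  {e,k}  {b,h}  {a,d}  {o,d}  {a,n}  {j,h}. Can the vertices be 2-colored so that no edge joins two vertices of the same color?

Yes

Color {d, e, f, h, m, n} black and {a, b, c, g, i, j, k, l, o} white. No edge joins two same-colored vertices, so the graph is bipartite.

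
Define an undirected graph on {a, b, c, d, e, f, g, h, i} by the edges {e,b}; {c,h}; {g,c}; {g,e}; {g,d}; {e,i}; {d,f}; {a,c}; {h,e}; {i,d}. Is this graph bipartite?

Yes

Color {c, d, e} black and {a, b, f, g, h, i} white. No edge joins two same-colored vertices, so the graph is bipartite.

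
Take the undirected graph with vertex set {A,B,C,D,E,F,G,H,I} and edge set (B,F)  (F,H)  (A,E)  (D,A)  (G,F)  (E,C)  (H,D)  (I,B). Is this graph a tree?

Yes

|V| = 9, |E| = 8.
It is connected with exactly 8 edges, hence acyclic — it is a tree.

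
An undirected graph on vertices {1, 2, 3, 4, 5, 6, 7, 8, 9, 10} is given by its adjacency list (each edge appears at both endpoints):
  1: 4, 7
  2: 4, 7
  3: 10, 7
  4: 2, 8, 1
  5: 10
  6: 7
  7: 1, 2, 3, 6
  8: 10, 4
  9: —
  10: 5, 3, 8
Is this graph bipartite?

Yes

Color {4, 7, 9, 10} black and {1, 2, 3, 5, 6, 8} white. No edge joins two same-colored vertices, so the graph is bipartite.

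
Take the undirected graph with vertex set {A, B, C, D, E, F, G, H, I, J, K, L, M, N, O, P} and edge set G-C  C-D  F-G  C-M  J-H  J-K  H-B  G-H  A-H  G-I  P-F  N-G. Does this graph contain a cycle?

No

|V| = 16, |E| = 12, number of components = 4.
A forest on 16 vertices with 4 components has exactly 12 edges, which matches — so no cycle.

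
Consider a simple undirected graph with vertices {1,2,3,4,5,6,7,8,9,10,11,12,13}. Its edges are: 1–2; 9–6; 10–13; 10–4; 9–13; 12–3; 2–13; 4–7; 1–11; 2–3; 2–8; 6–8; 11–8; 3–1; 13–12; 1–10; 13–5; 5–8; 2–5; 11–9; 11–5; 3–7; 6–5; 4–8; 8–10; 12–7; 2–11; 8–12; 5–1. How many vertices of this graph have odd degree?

Degrees: 1:5, 2:6, 3:4, 4:3, 5:6, 6:3, 7:3, 8:7, 9:3, 10:4, 11:5, 12:4, 13:5
Odd-degree vertices: 1, 4, 6, 7, 8, 9, 11, 13.

8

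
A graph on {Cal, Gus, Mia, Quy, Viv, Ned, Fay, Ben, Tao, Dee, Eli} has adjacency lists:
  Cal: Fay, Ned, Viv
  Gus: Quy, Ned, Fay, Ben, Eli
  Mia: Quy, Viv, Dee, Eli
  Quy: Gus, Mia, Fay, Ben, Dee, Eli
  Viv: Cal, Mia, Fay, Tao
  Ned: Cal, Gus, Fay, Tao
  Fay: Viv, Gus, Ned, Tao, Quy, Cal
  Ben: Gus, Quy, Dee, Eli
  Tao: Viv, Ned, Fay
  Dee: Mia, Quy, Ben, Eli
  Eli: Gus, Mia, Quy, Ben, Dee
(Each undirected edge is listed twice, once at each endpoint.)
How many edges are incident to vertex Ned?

Neighbors of Ned: Cal, Gus, Fay, Tao.

4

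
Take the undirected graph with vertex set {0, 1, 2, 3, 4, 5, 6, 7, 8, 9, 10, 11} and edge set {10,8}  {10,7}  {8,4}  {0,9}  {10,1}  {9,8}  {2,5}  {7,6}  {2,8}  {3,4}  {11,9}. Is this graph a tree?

|V| = 12, |E| = 11.
It is connected with exactly 11 edges, hence acyclic — it is a tree.

Yes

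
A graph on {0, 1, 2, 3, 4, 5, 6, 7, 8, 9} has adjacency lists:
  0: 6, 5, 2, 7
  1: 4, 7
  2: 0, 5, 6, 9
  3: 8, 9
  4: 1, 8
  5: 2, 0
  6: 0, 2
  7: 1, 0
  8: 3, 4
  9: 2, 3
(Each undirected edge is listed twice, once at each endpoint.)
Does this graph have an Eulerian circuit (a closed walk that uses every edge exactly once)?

Degrees: 0:4, 1:2, 2:4, 3:2, 4:2, 5:2, 6:2, 7:2, 8:2, 9:2
All degrees are even and the non-isolated vertices are connected — an Eulerian circuit exists.

Yes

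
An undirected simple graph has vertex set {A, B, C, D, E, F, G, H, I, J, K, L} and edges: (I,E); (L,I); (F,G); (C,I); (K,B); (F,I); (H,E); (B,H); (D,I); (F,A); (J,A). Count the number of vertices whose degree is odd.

8

Degrees: A:2, B:2, C:1, D:1, E:2, F:3, G:1, H:2, I:5, J:1, K:1, L:1
Odd-degree vertices: C, D, F, G, I, J, K, L.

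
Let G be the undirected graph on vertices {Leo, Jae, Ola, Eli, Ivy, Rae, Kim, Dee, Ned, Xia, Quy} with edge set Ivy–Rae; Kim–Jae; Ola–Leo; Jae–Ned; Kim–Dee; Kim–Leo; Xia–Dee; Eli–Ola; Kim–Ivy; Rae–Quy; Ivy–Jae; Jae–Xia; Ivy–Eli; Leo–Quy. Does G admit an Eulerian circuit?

No

Degrees: Leo:3, Jae:4, Ola:2, Eli:2, Ivy:4, Rae:2, Kim:4, Dee:2, Ned:1, Xia:2, Quy:2
Leo, Ned have odd degree; an Eulerian circuit needs every degree to be even, so none exists.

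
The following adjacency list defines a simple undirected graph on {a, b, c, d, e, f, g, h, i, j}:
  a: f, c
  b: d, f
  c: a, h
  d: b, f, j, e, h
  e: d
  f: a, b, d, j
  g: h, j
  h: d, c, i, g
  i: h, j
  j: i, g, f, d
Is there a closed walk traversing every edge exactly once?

Degrees: a:2, b:2, c:2, d:5, e:1, f:4, g:2, h:4, i:2, j:4
d, e have odd degree; an Eulerian circuit needs every degree to be even, so none exists.

No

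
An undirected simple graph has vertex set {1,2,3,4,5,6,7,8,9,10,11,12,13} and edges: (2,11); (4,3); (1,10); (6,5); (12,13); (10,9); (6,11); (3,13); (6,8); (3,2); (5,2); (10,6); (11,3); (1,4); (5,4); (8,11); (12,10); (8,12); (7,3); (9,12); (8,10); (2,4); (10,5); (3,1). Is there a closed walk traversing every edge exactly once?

No

Degrees: 1:3, 2:4, 3:6, 4:4, 5:4, 6:4, 7:1, 8:4, 9:2, 10:6, 11:4, 12:4, 13:2
1, 7 have odd degree; an Eulerian circuit needs every degree to be even, so none exists.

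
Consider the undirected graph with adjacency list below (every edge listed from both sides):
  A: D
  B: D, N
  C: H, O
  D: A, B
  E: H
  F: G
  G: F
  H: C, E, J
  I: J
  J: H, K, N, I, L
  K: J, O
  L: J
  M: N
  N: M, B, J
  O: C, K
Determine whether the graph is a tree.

No

|V| = 15, |E| = 14.
It is not connected, so it is not a tree.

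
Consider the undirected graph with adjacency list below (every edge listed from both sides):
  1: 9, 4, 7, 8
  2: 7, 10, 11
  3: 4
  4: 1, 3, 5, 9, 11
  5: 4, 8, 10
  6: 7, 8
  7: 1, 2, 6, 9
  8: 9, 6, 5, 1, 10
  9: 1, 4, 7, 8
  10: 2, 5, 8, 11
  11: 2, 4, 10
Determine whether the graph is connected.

Yes

Starting from 1 and exploring outward reaches every vertex (1, 4, 7, 8, 9, 3, 11, 5, 2, 6, 10); the graph is connected.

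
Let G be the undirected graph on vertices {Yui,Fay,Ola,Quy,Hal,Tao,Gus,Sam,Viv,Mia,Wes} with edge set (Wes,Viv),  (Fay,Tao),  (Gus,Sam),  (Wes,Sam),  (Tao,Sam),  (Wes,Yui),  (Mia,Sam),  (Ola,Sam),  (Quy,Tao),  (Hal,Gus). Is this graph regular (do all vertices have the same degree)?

Degrees: Yui:1, Fay:1, Ola:1, Quy:1, Hal:1, Tao:3, Gus:2, Sam:5, Viv:1, Mia:1, Wes:3
Vertex Yui has degree 1 while Sam has degree 5, so the graph is not regular.

No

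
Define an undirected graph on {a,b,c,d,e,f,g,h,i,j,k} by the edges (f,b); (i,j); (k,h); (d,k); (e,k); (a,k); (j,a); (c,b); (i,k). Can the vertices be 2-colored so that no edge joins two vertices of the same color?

Yes

Partition the vertices as {c, f, g, j, k} vs {a, b, d, e, h, i}. Each listed edge has one endpoint in each part, so the graph is bipartite.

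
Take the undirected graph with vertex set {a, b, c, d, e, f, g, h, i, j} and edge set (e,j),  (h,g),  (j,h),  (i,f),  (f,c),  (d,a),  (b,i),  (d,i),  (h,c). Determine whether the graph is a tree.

Yes

|V| = 10, |E| = 9.
It is connected with exactly 9 edges, hence acyclic — it is a tree.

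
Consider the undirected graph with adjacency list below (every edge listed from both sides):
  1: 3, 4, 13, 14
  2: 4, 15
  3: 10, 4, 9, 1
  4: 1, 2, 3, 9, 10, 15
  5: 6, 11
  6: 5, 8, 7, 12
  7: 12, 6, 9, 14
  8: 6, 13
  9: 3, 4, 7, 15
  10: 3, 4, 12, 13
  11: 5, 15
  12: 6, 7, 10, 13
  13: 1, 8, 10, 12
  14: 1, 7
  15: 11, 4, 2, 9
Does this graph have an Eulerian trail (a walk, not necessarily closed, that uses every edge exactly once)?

Degrees: 1:4, 2:2, 3:4, 4:6, 5:2, 6:4, 7:4, 8:2, 9:4, 10:4, 11:2, 12:4, 13:4, 14:2, 15:4
Odd-degree vertices: none (0 total).
With 0 odd-degree vertices and all edges in one connected piece, an Eulerian trail exists.

Yes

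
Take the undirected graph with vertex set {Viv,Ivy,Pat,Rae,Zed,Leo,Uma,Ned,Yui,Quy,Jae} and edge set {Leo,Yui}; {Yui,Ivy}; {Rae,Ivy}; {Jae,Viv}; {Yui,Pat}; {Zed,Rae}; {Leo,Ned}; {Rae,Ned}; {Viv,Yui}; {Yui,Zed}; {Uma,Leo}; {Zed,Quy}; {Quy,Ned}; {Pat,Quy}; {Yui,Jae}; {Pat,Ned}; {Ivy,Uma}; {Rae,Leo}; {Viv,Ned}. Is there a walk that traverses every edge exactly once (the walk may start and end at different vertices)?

Degrees: Viv:3, Ivy:3, Pat:3, Rae:4, Zed:3, Leo:4, Uma:2, Ned:5, Yui:6, Quy:3, Jae:2
Odd-degree vertices: Viv, Ivy, Pat, Zed, Ned, Quy (6 total).
With 6 odd-degree vertices (more than two), no single trail can use every edge.

No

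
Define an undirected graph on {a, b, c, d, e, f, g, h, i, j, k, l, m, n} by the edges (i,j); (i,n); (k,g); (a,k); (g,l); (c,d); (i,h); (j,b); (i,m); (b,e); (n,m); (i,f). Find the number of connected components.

3

Component: {c, d}
Component: {a, g, k, l}
Component: {b, e, f, h, i, j, m, n}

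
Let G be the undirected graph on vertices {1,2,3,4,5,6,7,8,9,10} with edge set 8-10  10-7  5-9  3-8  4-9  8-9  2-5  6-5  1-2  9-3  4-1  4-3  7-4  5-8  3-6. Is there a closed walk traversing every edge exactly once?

Yes

Degrees: 1:2, 2:2, 3:4, 4:4, 5:4, 6:2, 7:2, 8:4, 9:4, 10:2
All degrees are even and the non-isolated vertices are connected — an Eulerian circuit exists.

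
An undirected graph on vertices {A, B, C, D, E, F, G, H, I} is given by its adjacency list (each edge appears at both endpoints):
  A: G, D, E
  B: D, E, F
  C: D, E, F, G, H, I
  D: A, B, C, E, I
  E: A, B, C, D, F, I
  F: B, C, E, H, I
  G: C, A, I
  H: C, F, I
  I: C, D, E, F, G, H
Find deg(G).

Neighbors of G: A, C, I.

3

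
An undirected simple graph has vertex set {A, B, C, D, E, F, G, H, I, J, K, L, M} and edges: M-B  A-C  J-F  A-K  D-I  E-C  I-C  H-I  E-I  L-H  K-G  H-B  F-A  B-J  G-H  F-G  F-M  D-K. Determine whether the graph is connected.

Yes

Starting from A and exploring outward reaches every vertex (A, F, K, C, G, M, J, D, E, I, H, B, L); the graph is connected.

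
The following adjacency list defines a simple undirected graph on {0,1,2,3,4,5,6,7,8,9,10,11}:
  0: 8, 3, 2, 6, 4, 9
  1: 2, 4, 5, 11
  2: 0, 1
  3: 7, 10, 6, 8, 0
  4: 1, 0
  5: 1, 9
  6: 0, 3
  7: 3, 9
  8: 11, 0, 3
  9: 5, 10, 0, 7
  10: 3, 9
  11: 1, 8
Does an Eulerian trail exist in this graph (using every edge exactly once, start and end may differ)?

Yes

Degrees: 0:6, 1:4, 2:2, 3:5, 4:2, 5:2, 6:2, 7:2, 8:3, 9:4, 10:2, 11:2
Odd-degree vertices: 3, 8 (2 total).
With 2 odd-degree vertices and all edges in one connected piece, an Eulerian trail exists (from 3 to 8).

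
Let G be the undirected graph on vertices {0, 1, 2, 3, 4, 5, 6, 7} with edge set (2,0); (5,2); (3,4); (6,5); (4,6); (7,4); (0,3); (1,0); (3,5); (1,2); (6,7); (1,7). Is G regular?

Degrees: 0:3, 1:3, 2:3, 3:3, 4:3, 5:3, 6:3, 7:3
All degrees equal 3; the graph is regular.

Yes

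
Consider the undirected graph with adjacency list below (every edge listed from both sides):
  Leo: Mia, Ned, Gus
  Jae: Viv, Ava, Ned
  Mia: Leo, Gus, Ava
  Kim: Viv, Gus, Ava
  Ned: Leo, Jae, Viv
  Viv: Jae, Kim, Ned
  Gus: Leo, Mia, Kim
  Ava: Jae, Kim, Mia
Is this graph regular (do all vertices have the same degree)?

Yes

Degrees: Leo:3, Jae:3, Mia:3, Kim:3, Ned:3, Viv:3, Gus:3, Ava:3
Every vertex has degree 3, so the graph is 3-regular.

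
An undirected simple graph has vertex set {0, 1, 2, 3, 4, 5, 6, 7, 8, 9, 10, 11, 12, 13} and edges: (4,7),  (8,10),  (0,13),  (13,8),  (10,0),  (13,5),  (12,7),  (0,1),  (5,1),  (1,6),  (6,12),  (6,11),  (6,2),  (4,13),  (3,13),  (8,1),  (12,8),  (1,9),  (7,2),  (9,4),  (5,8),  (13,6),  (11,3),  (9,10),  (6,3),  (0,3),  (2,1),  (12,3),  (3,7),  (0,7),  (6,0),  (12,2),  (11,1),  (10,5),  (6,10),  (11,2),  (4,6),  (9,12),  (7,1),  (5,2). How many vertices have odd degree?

Degrees: 0:6, 1:8, 2:6, 3:6, 4:4, 5:5, 6:9, 7:6, 8:5, 9:4, 10:5, 11:4, 12:6, 13:6
Odd-degree vertices: 5, 6, 8, 10.

4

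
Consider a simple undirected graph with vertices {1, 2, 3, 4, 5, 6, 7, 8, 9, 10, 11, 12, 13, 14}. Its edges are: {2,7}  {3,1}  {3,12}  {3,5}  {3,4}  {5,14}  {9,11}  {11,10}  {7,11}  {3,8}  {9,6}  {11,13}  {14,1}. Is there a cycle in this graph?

Yes

|V| = 14, |E| = 13, number of components = 2.
Since 13 > 14 - 2, a cycle must exist; for instance 1-14-5-3-1.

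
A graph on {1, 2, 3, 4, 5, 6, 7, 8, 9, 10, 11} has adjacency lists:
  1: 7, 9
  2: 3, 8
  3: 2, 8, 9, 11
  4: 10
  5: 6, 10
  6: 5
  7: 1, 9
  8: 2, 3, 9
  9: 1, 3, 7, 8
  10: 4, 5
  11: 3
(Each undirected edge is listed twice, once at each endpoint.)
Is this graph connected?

Component: {4, 5, 6, 10}
Component: {1, 2, 3, 7, 8, 9, 11}
No edge joins these 2 groups, so the graph is disconnected.

No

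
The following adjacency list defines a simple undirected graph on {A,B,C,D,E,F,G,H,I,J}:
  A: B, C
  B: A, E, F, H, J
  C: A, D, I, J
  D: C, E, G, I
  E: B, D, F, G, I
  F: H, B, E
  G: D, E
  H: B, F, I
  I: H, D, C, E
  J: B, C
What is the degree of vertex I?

Neighbors of I: C, D, E, H.

4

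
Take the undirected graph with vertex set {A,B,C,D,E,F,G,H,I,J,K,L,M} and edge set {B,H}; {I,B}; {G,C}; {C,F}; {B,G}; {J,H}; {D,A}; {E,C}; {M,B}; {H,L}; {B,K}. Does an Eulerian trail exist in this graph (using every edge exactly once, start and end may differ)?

No

Degrees: A:1, B:5, C:3, D:1, E:1, F:1, G:2, H:3, I:1, J:1, K:1, L:1, M:1
Odd-degree vertices: A, B, C, D, E, F, H, I, J, K, L, M (12 total).
An Eulerian trail requires 0 or 2 odd-degree vertices; here there are 12.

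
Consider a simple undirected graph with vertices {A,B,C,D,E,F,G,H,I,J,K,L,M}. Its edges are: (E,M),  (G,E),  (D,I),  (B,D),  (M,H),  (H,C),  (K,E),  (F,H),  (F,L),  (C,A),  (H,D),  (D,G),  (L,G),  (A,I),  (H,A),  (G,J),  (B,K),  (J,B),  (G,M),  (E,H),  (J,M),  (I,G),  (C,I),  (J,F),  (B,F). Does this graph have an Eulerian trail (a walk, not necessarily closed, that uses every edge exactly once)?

Yes

Degrees: A:3, B:4, C:3, D:4, E:4, F:4, G:6, H:6, I:4, J:4, K:2, L:2, M:4
Odd-degree vertices: A, C (2 total).
The non-isolated vertices are connected and exactly 2 have odd degree, so an Eulerian trail exists (from A to C).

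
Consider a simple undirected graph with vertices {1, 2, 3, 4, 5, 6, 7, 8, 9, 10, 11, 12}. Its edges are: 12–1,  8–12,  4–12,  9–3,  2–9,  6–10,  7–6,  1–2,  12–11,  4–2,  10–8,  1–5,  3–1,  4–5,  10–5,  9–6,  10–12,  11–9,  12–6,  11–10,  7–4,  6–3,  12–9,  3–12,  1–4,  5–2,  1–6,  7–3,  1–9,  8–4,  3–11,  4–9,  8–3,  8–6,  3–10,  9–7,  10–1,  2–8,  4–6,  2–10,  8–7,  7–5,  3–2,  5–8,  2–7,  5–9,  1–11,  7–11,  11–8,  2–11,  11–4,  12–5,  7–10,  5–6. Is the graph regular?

Degrees: 1:9, 2:9, 3:9, 4:9, 5:9, 6:9, 7:9, 8:9, 9:9, 10:9, 11:9, 12:9
Every vertex has degree 9, so the graph is 9-regular.

Yes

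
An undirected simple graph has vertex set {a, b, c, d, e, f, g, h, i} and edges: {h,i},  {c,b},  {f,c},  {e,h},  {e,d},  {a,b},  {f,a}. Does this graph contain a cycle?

Yes

|V| = 9, |E| = 7, number of components = 3.
Since 7 > 9 - 3, a cycle must exist; for instance a-f-c-b-a.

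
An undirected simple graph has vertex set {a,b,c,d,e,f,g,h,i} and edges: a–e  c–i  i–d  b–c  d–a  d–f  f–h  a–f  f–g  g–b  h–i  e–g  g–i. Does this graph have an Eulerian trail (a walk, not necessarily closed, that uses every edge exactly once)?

Degrees: a:3, b:2, c:2, d:3, e:2, f:4, g:4, h:2, i:4
Odd-degree vertices: a, d (2 total).
With 2 odd-degree vertices and all edges in one connected piece, an Eulerian trail exists (from a to d).

Yes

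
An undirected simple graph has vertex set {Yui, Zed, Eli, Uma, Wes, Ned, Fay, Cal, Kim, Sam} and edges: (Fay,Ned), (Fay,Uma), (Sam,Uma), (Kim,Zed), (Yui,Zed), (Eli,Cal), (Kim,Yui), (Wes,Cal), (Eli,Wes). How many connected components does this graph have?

3

Component: {Yui, Zed, Kim}
Component: {Eli, Wes, Cal}
Component: {Uma, Ned, Fay, Sam}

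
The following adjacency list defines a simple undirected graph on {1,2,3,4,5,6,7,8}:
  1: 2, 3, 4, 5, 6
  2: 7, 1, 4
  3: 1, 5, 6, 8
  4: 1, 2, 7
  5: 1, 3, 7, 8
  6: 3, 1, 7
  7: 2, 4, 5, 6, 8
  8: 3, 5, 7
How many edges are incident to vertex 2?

Neighbors of 2: 1, 4, 7.

3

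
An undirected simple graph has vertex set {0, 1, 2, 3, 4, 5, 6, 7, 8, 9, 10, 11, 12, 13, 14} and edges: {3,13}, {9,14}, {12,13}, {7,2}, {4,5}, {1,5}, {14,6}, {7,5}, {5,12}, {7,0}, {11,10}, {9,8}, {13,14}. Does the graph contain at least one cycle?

No

|V| = 15, |E| = 13, number of components = 2.
Since 13 = 15 - 2, the graph is a forest and contains no cycle.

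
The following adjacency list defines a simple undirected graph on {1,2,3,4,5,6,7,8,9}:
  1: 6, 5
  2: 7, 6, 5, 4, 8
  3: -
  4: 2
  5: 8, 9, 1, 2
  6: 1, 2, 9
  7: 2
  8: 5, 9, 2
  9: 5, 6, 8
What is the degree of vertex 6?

3

Neighbors of 6: 1, 2, 9.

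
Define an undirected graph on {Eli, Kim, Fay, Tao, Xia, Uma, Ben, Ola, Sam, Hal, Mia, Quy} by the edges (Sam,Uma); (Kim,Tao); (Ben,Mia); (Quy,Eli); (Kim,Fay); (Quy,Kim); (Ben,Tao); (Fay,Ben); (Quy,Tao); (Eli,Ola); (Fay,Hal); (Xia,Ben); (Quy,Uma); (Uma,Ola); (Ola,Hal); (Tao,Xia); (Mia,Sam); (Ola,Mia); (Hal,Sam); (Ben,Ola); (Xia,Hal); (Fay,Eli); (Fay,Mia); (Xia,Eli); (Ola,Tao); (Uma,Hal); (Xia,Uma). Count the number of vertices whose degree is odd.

Degrees: Eli:4, Kim:3, Fay:5, Tao:5, Xia:5, Uma:5, Ben:5, Ola:6, Sam:3, Hal:5, Mia:4, Quy:4
Odd-degree vertices: Kim, Fay, Tao, Xia, Uma, Ben, Sam, Hal.

8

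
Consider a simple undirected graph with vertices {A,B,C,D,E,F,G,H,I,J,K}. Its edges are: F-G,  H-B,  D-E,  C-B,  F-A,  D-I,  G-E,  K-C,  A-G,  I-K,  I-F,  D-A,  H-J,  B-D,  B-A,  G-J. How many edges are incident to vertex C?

2

Neighbors of C: B, K.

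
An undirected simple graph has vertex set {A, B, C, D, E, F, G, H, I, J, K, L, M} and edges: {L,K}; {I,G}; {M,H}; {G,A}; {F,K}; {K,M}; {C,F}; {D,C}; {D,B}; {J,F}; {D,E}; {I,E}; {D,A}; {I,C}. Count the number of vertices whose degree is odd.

8

Degrees: A:2, B:1, C:3, D:4, E:2, F:3, G:2, H:1, I:3, J:1, K:3, L:1, M:2
Odd-degree vertices: B, C, F, H, I, J, K, L.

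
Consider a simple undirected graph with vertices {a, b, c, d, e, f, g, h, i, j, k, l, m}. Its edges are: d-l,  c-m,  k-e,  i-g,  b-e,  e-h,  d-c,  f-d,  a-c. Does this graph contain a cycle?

The graph has 13 vertices, 9 edges, and 4 connected components.
A forest on 13 vertices with 4 components has exactly 9 edges, which matches — so no cycle.

No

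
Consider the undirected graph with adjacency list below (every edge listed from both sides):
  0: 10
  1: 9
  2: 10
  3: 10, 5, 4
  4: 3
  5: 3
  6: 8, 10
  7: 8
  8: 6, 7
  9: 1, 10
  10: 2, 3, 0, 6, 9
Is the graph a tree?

Yes

|V| = 11, |E| = 10.
Connected and |E| = |V| - 1, which characterizes a tree.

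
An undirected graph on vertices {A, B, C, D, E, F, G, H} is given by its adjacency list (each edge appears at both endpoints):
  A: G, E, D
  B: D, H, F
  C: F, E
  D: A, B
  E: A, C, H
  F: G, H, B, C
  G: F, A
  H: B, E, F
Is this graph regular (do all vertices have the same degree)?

No

Degrees: A:3, B:3, C:2, D:2, E:3, F:4, G:2, H:3
Vertex C has degree 2 while F has degree 4, so the graph is not regular.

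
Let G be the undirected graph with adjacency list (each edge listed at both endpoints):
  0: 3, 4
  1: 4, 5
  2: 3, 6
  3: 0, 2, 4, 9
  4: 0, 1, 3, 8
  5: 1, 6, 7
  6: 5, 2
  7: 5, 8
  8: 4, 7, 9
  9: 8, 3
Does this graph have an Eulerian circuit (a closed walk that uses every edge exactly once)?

No

Degrees: 0:2, 1:2, 2:2, 3:4, 4:4, 5:3, 6:2, 7:2, 8:3, 9:2
Vertices with odd degree: 5, 8. An Eulerian circuit requires all degrees even.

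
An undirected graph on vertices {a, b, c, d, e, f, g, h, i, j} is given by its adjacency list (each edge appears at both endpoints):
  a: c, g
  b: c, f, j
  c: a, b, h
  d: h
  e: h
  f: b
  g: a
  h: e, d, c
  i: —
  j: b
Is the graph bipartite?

Color {c, d, e, f, g, i, j} black and {a, b, h} white. No edge joins two same-colored vertices, so the graph is bipartite.

Yes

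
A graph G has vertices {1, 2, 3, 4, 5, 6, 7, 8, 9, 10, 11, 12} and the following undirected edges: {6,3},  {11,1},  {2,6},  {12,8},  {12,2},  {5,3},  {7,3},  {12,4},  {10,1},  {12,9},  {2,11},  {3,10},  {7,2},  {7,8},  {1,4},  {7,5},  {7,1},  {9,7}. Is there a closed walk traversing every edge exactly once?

Degrees: 1:4, 2:4, 3:4, 4:2, 5:2, 6:2, 7:6, 8:2, 9:2, 10:2, 11:2, 12:4
All degrees are even and the non-isolated vertices are connected — an Eulerian circuit exists.

Yes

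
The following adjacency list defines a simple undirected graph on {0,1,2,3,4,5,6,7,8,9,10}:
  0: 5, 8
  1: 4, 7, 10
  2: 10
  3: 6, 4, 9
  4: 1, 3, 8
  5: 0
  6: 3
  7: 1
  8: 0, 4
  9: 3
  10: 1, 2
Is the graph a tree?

The graph has 11 vertices and 10 edges.
It is connected with exactly 10 edges, hence acyclic — it is a tree.

Yes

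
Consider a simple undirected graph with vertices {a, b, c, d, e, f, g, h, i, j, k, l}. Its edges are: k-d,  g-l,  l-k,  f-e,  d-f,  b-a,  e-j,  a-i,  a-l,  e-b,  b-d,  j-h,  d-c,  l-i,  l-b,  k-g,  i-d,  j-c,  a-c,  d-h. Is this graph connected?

A breadth-first search from a visits a, i, b, c, l, d, e, j, g, k, f, h — all 12 vertices — so the graph is connected.

Yes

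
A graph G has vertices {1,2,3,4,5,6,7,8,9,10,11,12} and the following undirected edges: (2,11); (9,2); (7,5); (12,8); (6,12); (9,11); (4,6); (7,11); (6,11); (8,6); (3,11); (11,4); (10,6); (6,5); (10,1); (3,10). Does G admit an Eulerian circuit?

Degrees: 1:1, 2:2, 3:2, 4:2, 5:2, 6:6, 7:2, 8:2, 9:2, 10:3, 11:6, 12:2
Vertices with odd degree: 1, 10. An Eulerian circuit requires all degrees even.

No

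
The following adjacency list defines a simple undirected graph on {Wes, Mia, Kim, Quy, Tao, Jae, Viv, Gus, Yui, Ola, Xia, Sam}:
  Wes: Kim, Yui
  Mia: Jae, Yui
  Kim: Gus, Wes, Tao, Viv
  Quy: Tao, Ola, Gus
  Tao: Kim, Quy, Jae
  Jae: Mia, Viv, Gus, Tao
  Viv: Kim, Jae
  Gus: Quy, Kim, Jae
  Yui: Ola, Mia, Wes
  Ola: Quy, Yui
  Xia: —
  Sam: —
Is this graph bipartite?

Color {Kim, Quy, Jae, Yui, Xia, Sam} black and {Wes, Mia, Tao, Viv, Gus, Ola} white. No edge joins two same-colored vertices, so the graph is bipartite.

Yes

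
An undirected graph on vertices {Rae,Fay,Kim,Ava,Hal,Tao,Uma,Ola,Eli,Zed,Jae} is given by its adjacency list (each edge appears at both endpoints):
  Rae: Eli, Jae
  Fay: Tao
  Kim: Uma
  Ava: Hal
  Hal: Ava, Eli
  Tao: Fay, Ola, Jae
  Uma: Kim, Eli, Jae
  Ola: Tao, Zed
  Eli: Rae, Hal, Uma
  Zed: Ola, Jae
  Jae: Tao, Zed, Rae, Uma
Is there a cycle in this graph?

Yes

The graph has 11 vertices, 12 edges, and 1 connected component.
Since 12 > 11 - 1, a cycle must exist; for instance Jae-Tao-Ola-Zed-Jae.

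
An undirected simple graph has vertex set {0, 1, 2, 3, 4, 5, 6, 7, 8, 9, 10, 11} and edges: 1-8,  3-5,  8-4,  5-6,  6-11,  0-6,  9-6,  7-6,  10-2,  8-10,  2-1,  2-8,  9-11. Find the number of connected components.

Component: {1, 2, 4, 8, 10}
Component: {0, 3, 5, 6, 7, 9, 11}

2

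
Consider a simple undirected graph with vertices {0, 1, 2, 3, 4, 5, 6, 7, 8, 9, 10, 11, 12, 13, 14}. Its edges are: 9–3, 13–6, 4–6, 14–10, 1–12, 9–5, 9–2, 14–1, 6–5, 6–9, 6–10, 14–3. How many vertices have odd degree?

Degrees: 0:0, 1:2, 2:1, 3:2, 4:1, 5:2, 6:5, 7:0, 8:0, 9:4, 10:2, 11:0, 12:1, 13:1, 14:3
Odd-degree vertices: 2, 4, 6, 12, 13, 14.

6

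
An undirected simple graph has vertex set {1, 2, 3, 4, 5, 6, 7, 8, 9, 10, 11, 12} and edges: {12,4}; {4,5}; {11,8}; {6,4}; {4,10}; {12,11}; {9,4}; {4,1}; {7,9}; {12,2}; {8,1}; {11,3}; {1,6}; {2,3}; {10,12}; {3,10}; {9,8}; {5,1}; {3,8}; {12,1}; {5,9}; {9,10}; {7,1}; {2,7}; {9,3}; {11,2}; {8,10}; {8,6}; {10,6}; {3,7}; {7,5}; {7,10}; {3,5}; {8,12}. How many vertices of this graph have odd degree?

Degrees: 1:6, 2:4, 3:7, 4:6, 5:5, 6:4, 7:6, 8:7, 9:6, 10:7, 11:4, 12:6
Odd-degree vertices: 3, 5, 8, 10.

4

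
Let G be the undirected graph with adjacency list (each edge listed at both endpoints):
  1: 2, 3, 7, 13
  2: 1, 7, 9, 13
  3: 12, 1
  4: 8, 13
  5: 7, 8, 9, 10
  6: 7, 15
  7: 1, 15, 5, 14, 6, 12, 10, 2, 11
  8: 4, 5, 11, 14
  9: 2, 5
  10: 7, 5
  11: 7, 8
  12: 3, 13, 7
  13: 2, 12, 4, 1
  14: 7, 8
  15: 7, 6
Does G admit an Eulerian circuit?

No

Degrees: 1:4, 2:4, 3:2, 4:2, 5:4, 6:2, 7:9, 8:4, 9:2, 10:2, 11:2, 12:3, 13:4, 14:2, 15:2
Vertices with odd degree: 7, 12. An Eulerian circuit requires all degrees even.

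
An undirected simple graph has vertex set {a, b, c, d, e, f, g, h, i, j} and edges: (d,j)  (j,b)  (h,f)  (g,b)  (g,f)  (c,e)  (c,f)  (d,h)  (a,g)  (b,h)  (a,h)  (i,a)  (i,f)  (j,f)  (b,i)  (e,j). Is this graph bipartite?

Yes

A valid 2-coloring puts {c, g, h, i, j} on one side and {a, b, d, e, f} on the other; every edge crosses between the two sides.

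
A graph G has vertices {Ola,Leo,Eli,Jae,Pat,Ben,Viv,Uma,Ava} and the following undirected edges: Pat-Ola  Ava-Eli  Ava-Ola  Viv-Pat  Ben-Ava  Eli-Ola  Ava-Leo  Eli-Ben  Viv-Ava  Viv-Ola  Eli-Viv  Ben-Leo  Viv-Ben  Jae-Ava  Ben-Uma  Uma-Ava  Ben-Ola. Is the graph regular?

Degrees: Ola:5, Leo:2, Eli:4, Jae:1, Pat:2, Ben:6, Viv:5, Uma:2, Ava:7
Degrees are not all equal (e.g. deg(Jae)=1 but deg(Ava)=7); not regular.

No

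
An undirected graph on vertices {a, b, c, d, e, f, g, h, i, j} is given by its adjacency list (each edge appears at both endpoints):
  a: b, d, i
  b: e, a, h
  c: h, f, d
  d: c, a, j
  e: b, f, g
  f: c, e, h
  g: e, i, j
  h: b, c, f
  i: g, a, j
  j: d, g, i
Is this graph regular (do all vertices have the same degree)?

Yes

Degrees: a:3, b:3, c:3, d:3, e:3, f:3, g:3, h:3, i:3, j:3
All degrees equal 3; the graph is regular.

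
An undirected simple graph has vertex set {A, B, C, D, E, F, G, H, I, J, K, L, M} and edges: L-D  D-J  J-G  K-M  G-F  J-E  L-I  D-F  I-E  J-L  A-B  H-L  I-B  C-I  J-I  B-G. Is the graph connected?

Component: {K, M}
Component: {A, B, C, D, E, F, G, H, I, J, L}
There are 2 separate components, so the graph is not connected.

No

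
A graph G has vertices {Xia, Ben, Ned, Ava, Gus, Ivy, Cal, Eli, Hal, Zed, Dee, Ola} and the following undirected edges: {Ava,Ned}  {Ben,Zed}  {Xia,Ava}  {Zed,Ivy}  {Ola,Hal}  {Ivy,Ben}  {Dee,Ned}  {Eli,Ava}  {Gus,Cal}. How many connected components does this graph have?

4

Component: {Gus, Cal}
Component: {Hal, Ola}
Component: {Ben, Ivy, Zed}
Component: {Xia, Ned, Ava, Eli, Dee}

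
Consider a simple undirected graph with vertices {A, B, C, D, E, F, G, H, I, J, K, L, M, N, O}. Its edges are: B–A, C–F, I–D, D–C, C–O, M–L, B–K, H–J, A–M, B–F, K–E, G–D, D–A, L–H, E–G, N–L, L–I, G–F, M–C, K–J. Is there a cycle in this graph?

The graph has 15 vertices, 20 edges, and 1 connected component.
Since 20 > 15 - 1, a cycle must exist; for instance D-I-L-H-J-K-E-G-D.

Yes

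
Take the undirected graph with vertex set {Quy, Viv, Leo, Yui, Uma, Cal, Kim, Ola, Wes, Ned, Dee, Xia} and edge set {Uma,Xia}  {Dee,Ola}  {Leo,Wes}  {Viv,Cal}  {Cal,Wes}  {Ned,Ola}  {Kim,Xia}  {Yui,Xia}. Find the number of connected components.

Component: {Quy}
Component: {Ola, Ned, Dee}
Component: {Viv, Leo, Cal, Wes}
Component: {Yui, Uma, Kim, Xia}

4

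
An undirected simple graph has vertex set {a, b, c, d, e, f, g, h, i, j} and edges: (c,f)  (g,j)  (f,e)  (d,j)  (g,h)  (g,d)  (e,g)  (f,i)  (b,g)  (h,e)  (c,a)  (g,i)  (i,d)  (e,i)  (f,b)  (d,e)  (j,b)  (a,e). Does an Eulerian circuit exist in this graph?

Degrees: a:2, b:3, c:2, d:4, e:6, f:4, g:6, h:2, i:4, j:3
Vertices with odd degree: b, j. An Eulerian circuit requires all degrees even.

No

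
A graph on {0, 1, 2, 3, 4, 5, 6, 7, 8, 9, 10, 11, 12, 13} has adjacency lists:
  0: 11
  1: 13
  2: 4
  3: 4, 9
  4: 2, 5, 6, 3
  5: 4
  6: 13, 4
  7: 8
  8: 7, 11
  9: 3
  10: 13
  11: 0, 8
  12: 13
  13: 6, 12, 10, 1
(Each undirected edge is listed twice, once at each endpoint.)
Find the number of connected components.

2

Component: {0, 7, 8, 11}
Component: {1, 2, 3, 4, 5, 6, 9, 10, 12, 13}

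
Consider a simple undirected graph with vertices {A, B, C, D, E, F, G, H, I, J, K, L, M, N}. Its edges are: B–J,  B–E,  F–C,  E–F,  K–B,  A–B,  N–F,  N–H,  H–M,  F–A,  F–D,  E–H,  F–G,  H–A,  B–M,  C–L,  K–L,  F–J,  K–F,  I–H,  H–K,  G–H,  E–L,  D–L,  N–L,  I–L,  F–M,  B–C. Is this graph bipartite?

Color {B, F, H, L} black and {A, C, D, E, G, I, J, K, M, N} white. No edge joins two same-colored vertices, so the graph is bipartite.

Yes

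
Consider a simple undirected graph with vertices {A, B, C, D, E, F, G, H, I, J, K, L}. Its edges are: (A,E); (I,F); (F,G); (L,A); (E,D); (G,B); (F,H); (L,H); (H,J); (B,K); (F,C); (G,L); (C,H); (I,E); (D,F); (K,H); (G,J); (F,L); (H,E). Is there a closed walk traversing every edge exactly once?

Yes

Degrees: A:2, B:2, C:2, D:2, E:4, F:6, G:4, H:6, I:2, J:2, K:2, L:4
All degrees are even and the non-isolated vertices are connected — an Eulerian circuit exists.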